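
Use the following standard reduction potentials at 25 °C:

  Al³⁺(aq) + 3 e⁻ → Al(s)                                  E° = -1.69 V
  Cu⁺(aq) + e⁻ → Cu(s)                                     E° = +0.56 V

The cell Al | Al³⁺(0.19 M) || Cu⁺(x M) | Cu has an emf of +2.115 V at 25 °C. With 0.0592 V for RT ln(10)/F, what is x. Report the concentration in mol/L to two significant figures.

Cu⁺/Cu is the cathode, Al³⁺/Al the anode: E°cell = +2.25 V, n = 3.
Overall reaction: 3 Cu⁺(aq) + Al(s) → 3 Cu(s) + Al³⁺(aq); Q = [Al³⁺]^1/[Cu⁺]^3.
From E = E° − (0.0592/n) log Q: log Q = (E° − E)·n/0.0592 = (+2.25 − (+2.115))·3/0.0592 = 6.8412.
So 3·log[Cu⁺] = 1·log(0.19) − log Q = -0.7212 − (6.8412) = -7.5624; log[Cu⁺] = -7.5624 / 3 = -2.5208; [Cu⁺] = 10^(-2.5208) ≈ 0.0030 M.

0.0030 M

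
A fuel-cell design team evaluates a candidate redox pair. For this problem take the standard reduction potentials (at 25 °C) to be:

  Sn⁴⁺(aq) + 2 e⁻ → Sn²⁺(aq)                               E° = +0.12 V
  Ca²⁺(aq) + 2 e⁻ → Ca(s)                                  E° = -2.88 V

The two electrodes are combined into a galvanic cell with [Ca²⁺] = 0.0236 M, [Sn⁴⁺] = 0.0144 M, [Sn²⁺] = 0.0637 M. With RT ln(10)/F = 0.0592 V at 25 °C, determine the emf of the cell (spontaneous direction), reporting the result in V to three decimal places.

+3.029 V

Sn⁴⁺/Sn²⁺ is the cathode (higher E°), Ca²⁺/Ca the anode: E°cell = +0.12 − (-2.88) = +3.00 V, n = 2.
Overall: Sn⁴⁺(aq) + Ca(s) → Sn²⁺(aq) + Ca²⁺(aq)
Q = [Sn²⁺]·[Ca²⁺] / ([Sn⁴⁺]); log Q = -0.981.
E = E° − (0.0592/n) log Q = +3.00 − (0.0592/2)(-0.981) = +3.029 V.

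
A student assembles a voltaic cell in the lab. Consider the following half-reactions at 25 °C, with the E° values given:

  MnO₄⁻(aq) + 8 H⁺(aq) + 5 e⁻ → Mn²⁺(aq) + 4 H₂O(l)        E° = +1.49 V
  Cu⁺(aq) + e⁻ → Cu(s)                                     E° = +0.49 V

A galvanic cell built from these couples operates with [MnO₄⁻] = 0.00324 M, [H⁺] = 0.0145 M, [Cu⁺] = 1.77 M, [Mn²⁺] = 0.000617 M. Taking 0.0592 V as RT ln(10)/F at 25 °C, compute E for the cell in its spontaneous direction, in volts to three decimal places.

+0.820 V

MnO₄⁻/Mn²⁺ is the cathode (higher E°), Cu⁺/Cu the anode: E°cell = +1.49 − (+0.49) = +1.00 V, n = 5.
Overall: MnO₄⁻(aq) + 8 H⁺(aq) + 5 Cu(s) → Mn²⁺(aq) + 4 H₂O(l) + 5 Cu⁺(aq)
Q = [Mn²⁺]·[Cu⁺]^5 / ([MnO₄⁻]·[H⁺]^8); log Q = 15.229.
E = E° − (0.0592/n) log Q = +1.00 − (0.0592/5)(15.229) = +0.820 V.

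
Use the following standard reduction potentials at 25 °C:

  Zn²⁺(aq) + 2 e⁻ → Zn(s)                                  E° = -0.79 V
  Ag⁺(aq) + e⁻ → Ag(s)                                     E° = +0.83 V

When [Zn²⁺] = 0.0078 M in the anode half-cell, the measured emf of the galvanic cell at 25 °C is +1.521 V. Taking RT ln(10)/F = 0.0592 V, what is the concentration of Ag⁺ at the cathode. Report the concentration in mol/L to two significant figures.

0.0019 M

Ag⁺/Ag is the cathode, Zn²⁺/Zn the anode: E°cell = +1.62 V, n = 2.
Overall reaction: 2 Ag⁺(aq) + Zn(s) → 2 Ag(s) + Zn²⁺(aq); Q = [Zn²⁺]^1/[Ag⁺]^2.
From E = E° − (0.0592/n) log Q: log Q = (E° − E)·n/0.0592 = (+1.62 − (+1.521))·2/0.0592 = 3.3446.
So 2·log[Ag⁺] = 1·log(0.0078) − log Q = -2.1079 − (3.3446) = -5.4525; log[Ag⁺] = -5.4525 / 2 = -2.7262; [Ag⁺] = 10^(-2.7262) ≈ 0.0019 M.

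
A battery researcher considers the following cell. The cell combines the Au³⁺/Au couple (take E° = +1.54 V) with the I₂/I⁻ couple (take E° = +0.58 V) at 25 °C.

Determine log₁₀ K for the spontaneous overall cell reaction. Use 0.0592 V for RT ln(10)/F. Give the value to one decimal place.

97.3

Cathode: Au³⁺/Au; anode: I₂/I⁻. E°cell = +0.96 V, n = 6.
log K = nE°cell / 0.0592 = (6)(+0.96) / 0.0592 = 97.3.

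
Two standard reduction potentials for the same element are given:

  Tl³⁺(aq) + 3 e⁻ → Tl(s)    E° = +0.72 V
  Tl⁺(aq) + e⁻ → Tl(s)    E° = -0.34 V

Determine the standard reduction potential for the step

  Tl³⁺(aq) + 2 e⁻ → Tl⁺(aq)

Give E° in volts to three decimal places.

Sequential free energies add, so n₃E°₃ = n₁E°₁ + n₂E°₂.
With n₃ = 3, and the known step contributing 1×(-0.34) V, the unknown satisfies 2·E° = 3×(+0.72) − 1×(-0.34) = +2.500.
E° = +2.500 / 2 = +1.250 V.

+1.250 V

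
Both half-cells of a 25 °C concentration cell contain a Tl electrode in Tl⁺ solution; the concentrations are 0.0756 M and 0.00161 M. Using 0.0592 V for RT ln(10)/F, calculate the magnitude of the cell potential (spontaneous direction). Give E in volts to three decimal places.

For a concentration cell E°cell = 0. The 0.0756 M side is the cathode (reduction is favoured where [Tl⁺] is higher).
With n = 1, E = −(0.0592/1) log([Tl⁺]ₐₙ/[Tl⁺]꜀ₐₜ) = −(0.0592/1) log(0.00161/0.0756) = −(0.0592/1)(-1.672) = +0.099 V.

+0.099 V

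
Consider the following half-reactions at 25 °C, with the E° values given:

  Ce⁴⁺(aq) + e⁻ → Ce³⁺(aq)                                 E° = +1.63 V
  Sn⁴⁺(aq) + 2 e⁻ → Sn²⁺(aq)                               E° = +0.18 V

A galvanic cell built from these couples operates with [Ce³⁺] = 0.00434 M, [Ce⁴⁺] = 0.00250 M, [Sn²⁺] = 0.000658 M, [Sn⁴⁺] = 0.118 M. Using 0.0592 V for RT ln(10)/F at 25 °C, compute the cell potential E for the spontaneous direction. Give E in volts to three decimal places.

+1.369 V

Ce⁴⁺/Ce³⁺ is the cathode (higher E°), Sn⁴⁺/Sn²⁺ the anode: E°cell = +1.63 − (+0.18) = +1.45 V, n = 2.
Overall: 2 Ce⁴⁺(aq) + Sn²⁺(aq) → 2 Ce³⁺(aq) + Sn⁴⁺(aq)
Q = [Ce³⁺]^2·[Sn⁴⁺] / ([Ce⁴⁺]^2·[Sn²⁺]); log Q = 2.733.
E = E° − (0.0592/n) log Q = +1.45 − (0.0592/2)(2.733) = +1.369 V.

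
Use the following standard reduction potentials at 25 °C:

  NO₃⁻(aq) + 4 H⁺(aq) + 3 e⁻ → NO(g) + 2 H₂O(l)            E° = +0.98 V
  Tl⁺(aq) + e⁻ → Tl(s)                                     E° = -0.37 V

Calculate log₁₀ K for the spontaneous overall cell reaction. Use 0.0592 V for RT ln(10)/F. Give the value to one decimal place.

Cathode: NO₃⁻/NO; anode: Tl⁺/Tl. E°cell = +1.35 V, n = 3.
log K = nE°cell / 0.0592 = (3)(+1.35) / 0.0592 = 68.4.

68.4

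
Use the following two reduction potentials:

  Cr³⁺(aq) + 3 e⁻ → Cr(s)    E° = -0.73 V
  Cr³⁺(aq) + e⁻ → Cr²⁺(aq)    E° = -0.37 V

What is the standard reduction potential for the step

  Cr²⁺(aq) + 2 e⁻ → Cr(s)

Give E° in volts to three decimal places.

Sequential free energies add, so n₃E°₃ = n₁E°₁ + n₂E°₂.
With n₃ = 3, and the known step contributing 1×(-0.37) V, the unknown satisfies 2·E° = 3×(-0.73) − 1×(-0.37) = -1.820.
E° = -1.820 / 2 = -0.910 V.

-0.910 V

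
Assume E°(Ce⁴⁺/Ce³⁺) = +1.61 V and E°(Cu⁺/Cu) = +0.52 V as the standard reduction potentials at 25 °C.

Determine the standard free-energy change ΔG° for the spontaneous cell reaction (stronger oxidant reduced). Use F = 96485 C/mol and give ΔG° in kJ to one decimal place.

Ce⁴⁺/Ce³⁺ (E° = +1.61 V) is the cathode; Cu⁺/Cu (E° = +0.52 V) is the anode, so E°cell = +1.09 V.
Balancing electrons gives n = 1 (lcm of 1 and 1).
ΔG° = −nFE° = −(1)(96485)(+1.09) = -105,169 J = -105.2 kJ.

-105.2 kJ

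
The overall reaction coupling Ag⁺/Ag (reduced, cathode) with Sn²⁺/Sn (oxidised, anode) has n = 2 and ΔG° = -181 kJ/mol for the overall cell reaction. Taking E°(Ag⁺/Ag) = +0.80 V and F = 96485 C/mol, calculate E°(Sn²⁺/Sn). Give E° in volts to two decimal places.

E°cell = −ΔG°/(nF) = −(-181×10³)/((2)(96485)) = +0.938 V.
Since Ag⁺/Ag is the cathode and Sn²⁺/Sn the anode, E°cell = E°(Ag⁺/Ag) − E°(Sn²⁺/Sn).
So E°(Sn²⁺/Sn) = E°(Ag⁺/Ag) − E°cell = (+0.80) − (+0.938) = -0.14 V.

-0.14 V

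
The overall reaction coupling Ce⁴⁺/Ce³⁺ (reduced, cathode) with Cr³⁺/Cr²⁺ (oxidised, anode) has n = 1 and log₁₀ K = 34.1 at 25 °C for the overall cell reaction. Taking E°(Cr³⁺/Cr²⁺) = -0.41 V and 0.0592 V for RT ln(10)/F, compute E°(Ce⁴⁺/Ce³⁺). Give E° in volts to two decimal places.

+1.61 V

E°cell = (0.0592/n)·log K = (0.0592/1)(34.1) = +2.019 V.
Since Ce⁴⁺/Ce³⁺ is the cathode and Cr³⁺/Cr²⁺ the anode, E°cell = E°(Ce⁴⁺/Ce³⁺) − E°(Cr³⁺/Cr²⁺).
So E°(Ce⁴⁺/Ce³⁺) = E°cell + E°(Cr³⁺/Cr²⁺) = +2.019 + (-0.41) = +1.61 V.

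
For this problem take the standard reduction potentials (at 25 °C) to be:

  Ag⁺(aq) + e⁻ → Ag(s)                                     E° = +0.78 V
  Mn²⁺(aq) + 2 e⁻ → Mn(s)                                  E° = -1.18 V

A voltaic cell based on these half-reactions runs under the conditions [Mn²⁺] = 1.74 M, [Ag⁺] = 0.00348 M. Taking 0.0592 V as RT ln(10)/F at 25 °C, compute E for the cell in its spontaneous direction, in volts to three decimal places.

Ag⁺/Ag is the cathode (higher E°), Mn²⁺/Mn the anode: E°cell = +0.78 − (-1.18) = +1.96 V, n = 2.
Overall: 2 Ag⁺(aq) + Mn(s) → 2 Ag(s) + Mn²⁺(aq)
Q = [Mn²⁺] / ([Ag⁺]^2); log Q = 5.157.
E = E° − (0.0592/n) log Q = +1.96 − (0.0592/2)(5.157) = +1.807 V.

+1.807 V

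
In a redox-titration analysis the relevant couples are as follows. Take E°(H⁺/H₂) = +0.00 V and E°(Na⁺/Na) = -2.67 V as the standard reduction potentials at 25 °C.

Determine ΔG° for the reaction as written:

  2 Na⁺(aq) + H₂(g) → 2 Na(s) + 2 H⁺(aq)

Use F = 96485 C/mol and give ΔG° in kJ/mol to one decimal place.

As written, Na⁺/Na is reduced (cathode) and H⁺/H₂ is oxidised (anode), so E°cell = (-2.67) − (+0.00) = -2.67 V.
Balancing electrons gives n = 2.
ΔG° = −nFE° = −(2)(96485)(-2.67) = 515,230 J = +515.2 kJ/mol.

+515.2 kJ/mol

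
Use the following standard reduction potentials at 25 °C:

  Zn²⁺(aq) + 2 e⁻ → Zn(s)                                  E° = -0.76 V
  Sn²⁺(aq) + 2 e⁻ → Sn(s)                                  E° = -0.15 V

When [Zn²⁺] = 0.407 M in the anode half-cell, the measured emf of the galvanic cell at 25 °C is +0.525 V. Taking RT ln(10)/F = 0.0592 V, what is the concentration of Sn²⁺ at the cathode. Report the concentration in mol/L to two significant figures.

0.00055 M

Sn²⁺/Sn is the cathode, Zn²⁺/Zn the anode: E°cell = +0.61 V, n = 2.
Overall reaction: Sn²⁺(aq) + Zn(s) → Sn(s) + Zn²⁺(aq); Q = [Zn²⁺]^1/[Sn²⁺]^1.
From E = E° − (0.0592/n) log Q: log Q = (E° − E)·n/0.0592 = (+0.61 − (+0.525))·2/0.0592 = 2.8716.
So 1·log[Sn²⁺] = 1·log(0.407) − log Q = -0.3904 − (2.8716) = -3.2620; [Sn²⁺] = 10^(-3.2620) ≈ 0.00055 M.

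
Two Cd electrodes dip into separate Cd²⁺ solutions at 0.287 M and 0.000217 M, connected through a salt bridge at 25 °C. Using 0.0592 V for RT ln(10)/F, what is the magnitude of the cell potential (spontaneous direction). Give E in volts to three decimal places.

+0.092 V

For a concentration cell E°cell = 0. The 0.287 M side is the cathode (reduction is favoured where [Cd²⁺] is higher).
With n = 2, E = −(0.0592/2) log([Cd²⁺]ₐₙ/[Cd²⁺]꜀ₐₜ) = −(0.0592/2) log(0.000217/0.287) = −(0.0592/2)(-3.121) = +0.092 V.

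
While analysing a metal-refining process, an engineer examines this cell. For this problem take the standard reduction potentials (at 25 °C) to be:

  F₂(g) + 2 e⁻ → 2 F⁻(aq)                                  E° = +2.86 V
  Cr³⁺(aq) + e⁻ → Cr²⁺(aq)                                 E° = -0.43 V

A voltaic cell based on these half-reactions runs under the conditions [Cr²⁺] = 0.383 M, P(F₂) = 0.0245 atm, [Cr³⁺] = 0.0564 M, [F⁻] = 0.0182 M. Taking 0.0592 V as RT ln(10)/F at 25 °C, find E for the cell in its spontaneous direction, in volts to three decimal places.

+3.395 V

F₂/F⁻ is the cathode (higher E°), Cr³⁺/Cr²⁺ the anode: E°cell = +2.86 − (-0.43) = +3.29 V, n = 2.
Overall: F₂(g) + 2 Cr²⁺(aq) → 2 F⁻(aq) + 2 Cr³⁺(aq)
Q = [F⁻]^2·[Cr³⁺]^2 / (P(F₂)·[Cr²⁺]^2); log Q = -3.533.
E = E° − (0.0592/n) log Q = +3.29 − (0.0592/2)(-3.533) = +3.395 V.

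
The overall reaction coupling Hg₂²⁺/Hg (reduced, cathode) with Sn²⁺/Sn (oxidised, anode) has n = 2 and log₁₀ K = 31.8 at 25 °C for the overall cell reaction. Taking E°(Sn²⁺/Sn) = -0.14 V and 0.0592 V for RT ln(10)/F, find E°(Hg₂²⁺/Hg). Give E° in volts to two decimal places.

E°cell = (0.0592/n)·log K = (0.0592/2)(31.8) = +0.941 V.
Since Hg₂²⁺/Hg is the cathode and Sn²⁺/Sn the anode, E°cell = E°(Hg₂²⁺/Hg) − E°(Sn²⁺/Sn).
So E°(Hg₂²⁺/Hg) = E°cell + E°(Sn²⁺/Sn) = +0.941 + (-0.14) = +0.80 V.

+0.80 V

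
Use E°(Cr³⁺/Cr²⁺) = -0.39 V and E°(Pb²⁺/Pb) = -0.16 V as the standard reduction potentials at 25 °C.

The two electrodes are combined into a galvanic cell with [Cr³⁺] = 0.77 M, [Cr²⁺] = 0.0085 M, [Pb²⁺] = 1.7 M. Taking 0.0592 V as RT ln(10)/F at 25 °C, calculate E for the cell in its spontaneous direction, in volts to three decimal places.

Pb²⁺/Pb is the cathode (higher E°), Cr³⁺/Cr²⁺ the anode: E°cell = -0.16 − (-0.39) = +0.23 V, n = 2.
Overall: Pb²⁺(aq) + 2 Cr²⁺(aq) → Pb(s) + 2 Cr³⁺(aq)
Q = [Cr³⁺]^2 / ([Pb²⁺]·[Cr²⁺]^2); log Q = 3.684.
E = E° − (0.0592/n) log Q = +0.23 − (0.0592/2)(3.684) = +0.121 V.

+0.121 V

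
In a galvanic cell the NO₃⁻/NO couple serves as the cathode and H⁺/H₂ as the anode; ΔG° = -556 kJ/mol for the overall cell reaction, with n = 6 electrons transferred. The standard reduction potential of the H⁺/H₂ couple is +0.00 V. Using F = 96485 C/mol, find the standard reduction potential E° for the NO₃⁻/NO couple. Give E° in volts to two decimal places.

E°cell = −ΔG°/(nF) = −(-556×10³)/((6)(96485)) = +0.960 V.
Since NO₃⁻/NO is the cathode and H⁺/H₂ the anode, E°cell = E°(NO₃⁻/NO) − E°(H⁺/H₂).
So E°(NO₃⁻/NO) = E°cell + E°(H⁺/H₂) = +0.960 + (+0.00) = +0.96 V.

+0.96 V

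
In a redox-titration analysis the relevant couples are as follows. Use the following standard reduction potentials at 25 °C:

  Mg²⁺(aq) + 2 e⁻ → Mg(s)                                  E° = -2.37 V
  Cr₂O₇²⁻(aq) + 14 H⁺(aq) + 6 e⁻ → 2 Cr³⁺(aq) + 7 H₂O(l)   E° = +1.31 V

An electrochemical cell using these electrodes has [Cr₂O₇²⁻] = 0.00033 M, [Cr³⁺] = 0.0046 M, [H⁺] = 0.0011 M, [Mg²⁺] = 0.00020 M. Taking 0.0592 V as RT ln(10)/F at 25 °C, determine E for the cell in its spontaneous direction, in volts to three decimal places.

Cr₂O₇²⁻/Cr³⁺ is the cathode (higher E°), Mg²⁺/Mg the anode: E°cell = +1.31 − (-2.37) = +3.68 V, n = 6.
Overall: Cr₂O₇²⁻(aq) + 14 H⁺(aq) + 3 Mg(s) → 2 Cr³⁺(aq) + 7 H₂O(l) + 3 Mg²⁺(aq)
Q = [Cr³⁺]^2·[Mg²⁺]^3 / ([Cr₂O₇²⁻]·[H⁺]^14); log Q = 29.131.
E = E° − (0.0592/n) log Q = +3.68 − (0.0592/6)(29.131) = +3.393 V.

+3.393 V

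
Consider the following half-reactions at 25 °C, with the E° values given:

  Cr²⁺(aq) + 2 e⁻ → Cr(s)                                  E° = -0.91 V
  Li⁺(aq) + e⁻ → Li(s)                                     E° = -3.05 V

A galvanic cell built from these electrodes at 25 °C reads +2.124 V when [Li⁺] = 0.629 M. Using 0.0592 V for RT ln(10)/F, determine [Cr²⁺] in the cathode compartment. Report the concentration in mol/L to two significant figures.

Cr²⁺/Cr is the cathode, Li⁺/Li the anode: E°cell = +2.14 V, n = 2.
Overall reaction: Cr²⁺(aq) + 2 Li(s) → Cr(s) + 2 Li⁺(aq); Q = [Li⁺]^2/[Cr²⁺]^1.
From E = E° − (0.0592/n) log Q: log Q = (E° − E)·n/0.0592 = (+2.14 − (+2.124))·2/0.0592 = 0.5405.
So 1·log[Cr²⁺] = 2·log(0.629) − log Q = -0.4027 − (0.5405) = -0.9432; [Cr²⁺] = 10^(-0.9432) ≈ 0.11 M.

0.11 M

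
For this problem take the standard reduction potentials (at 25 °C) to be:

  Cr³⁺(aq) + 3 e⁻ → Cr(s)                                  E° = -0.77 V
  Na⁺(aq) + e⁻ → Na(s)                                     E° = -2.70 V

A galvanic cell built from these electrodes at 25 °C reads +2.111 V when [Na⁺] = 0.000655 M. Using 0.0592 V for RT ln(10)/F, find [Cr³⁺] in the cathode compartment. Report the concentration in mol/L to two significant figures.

Cr³⁺/Cr is the cathode, Na⁺/Na the anode: E°cell = +1.93 V, n = 3.
Overall reaction: Cr³⁺(aq) + 3 Na(s) → Cr(s) + 3 Na⁺(aq); Q = [Na⁺]^3/[Cr³⁺]^1.
From E = E° − (0.0592/n) log Q: log Q = (E° − E)·n/0.0592 = (+1.93 − (+2.111))·3/0.0592 = -9.1723.
So 1·log[Cr³⁺] = 3·log(0.000655) − log Q = -9.5513 − (-9.1723) = -0.3790; [Cr³⁺] = 10^(-0.3790) ≈ 0.42 M.

0.42 M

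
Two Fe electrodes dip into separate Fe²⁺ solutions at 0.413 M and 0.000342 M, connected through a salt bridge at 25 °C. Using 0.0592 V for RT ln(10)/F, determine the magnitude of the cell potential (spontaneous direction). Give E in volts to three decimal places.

For a concentration cell E°cell = 0. The 0.413 M side is the cathode (reduction is favoured where [Fe²⁺] is higher).
With n = 2, E = −(0.0592/2) log([Fe²⁺]ₐₙ/[Fe²⁺]꜀ₐₜ) = −(0.0592/2) log(0.000342/0.413) = −(0.0592/2)(-3.082) = +0.091 V.

+0.091 V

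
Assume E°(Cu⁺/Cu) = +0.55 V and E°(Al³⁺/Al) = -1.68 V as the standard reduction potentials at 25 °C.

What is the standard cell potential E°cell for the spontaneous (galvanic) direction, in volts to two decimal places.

+2.23 V

The Cu⁺/Cu couple has the higher reduction potential, so it is the cathode; Al³⁺/Al is oxidised at the anode.
E°cell = E°(cathode) − E°(anode) = (+0.55) − (-1.68) = +2.23 V.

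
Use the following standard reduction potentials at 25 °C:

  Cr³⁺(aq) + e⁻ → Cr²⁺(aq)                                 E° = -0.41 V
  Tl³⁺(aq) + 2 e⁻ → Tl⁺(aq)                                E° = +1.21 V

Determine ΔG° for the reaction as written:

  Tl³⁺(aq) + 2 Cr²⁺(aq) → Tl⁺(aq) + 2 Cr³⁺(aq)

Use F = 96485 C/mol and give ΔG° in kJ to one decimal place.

-312.6 kJ

As written, Tl³⁺/Tl⁺ is reduced (cathode) and Cr³⁺/Cr²⁺ is oxidised (anode), so E°cell = (+1.21) − (-0.41) = +1.62 V.
Balancing electrons gives n = 2.
ΔG° = −nFE° = −(2)(96485)(+1.62) = -312,611 J = -312.6 kJ.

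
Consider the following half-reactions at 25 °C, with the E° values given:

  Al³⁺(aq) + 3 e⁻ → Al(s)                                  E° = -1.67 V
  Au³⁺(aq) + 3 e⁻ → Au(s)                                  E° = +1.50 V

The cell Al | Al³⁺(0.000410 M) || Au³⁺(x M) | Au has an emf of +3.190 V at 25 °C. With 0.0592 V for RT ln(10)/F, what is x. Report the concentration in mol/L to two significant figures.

0.0042 M

Au³⁺/Au is the cathode, Al³⁺/Al the anode: E°cell = +3.17 V, n = 3.
Overall reaction: Au³⁺(aq) + Al(s) → Au(s) + Al³⁺(aq); Q = [Al³⁺]^1/[Au³⁺]^1.
From E = E° − (0.0592/n) log Q: log Q = (E° − E)·n/0.0592 = (+3.17 − (+3.190))·3/0.0592 = -1.0135.
So 1·log[Au³⁺] = 1·log(0.00041) − log Q = -3.3872 − (-1.0135) = -2.3737; [Au³⁺] = 10^(-2.3737) ≈ 0.0042 M.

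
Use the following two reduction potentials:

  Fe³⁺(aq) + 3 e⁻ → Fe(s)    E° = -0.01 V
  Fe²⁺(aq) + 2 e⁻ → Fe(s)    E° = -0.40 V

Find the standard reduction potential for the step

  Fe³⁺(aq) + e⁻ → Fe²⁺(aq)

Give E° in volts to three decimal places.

Sequential free energies add, so n₃E°₃ = n₁E°₁ + n₂E°₂.
With n₃ = 3, and the known step contributing 2×(-0.40) V, the unknown satisfies 1·E° = 3×(-0.01) − 2×(-0.40) = +0.770.
E° = +0.770 / 1 = +0.770 V.

+0.770 V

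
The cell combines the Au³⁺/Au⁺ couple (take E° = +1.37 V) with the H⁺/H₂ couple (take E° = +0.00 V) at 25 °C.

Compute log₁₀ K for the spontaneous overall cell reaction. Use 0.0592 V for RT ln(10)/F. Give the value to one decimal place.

Cathode: Au³⁺/Au⁺; anode: H⁺/H₂. E°cell = +1.37 V, n = 2.
log K = nE°cell / 0.0592 = (2)(+1.37) / 0.0592 = 46.3.

46.3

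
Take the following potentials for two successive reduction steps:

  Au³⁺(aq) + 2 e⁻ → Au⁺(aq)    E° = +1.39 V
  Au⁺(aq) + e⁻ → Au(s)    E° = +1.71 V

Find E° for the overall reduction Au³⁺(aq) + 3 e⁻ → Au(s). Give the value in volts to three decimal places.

Adding the free-energy changes (−nFE°) of the two steps gives −n₃FE°₃ = −n₁FE°₁ − n₂FE°₂.
E°₃ = (2×+1.39 + 1×+1.71) / 3 = (+4.490) / 3 = +1.497 V.

+1.497 V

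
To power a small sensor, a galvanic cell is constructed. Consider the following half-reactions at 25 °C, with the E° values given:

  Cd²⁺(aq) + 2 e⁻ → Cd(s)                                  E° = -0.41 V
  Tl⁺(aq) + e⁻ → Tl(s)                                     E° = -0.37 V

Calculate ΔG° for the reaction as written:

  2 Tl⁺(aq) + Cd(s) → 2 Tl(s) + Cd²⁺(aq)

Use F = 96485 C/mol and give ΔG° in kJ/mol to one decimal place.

As written, Tl⁺/Tl is reduced (cathode) and Cd²⁺/Cd is oxidised (anode), so E°cell = (-0.37) − (-0.41) = +0.04 V.
Balancing electrons gives n = 2.
ΔG° = −nFE° = −(2)(96485)(+0.04) = -7,719 J = -7.7 kJ/mol.

-7.7 kJ/mol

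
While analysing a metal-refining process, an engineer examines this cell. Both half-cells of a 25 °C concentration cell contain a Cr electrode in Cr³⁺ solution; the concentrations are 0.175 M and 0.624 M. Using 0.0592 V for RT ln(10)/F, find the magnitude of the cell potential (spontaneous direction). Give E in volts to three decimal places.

+0.011 V

For a concentration cell E°cell = 0. The 0.624 M side is the cathode (reduction is favoured where [Cr³⁺] is higher).
With n = 3, E = −(0.0592/3) log([Cr³⁺]ₐₙ/[Cr³⁺]꜀ₐₜ) = −(0.0592/3) log(0.175/0.624) = −(0.0592/3)(-0.552) = +0.011 V.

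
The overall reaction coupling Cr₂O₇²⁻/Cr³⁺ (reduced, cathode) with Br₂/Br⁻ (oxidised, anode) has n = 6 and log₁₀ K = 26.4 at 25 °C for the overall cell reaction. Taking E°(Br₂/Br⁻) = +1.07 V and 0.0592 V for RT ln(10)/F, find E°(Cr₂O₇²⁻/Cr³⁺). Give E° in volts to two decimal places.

+1.33 V

E°cell = (0.0592/n)·log K = (0.0592/6)(26.4) = +0.260 V.
Since Cr₂O₇²⁻/Cr³⁺ is the cathode and Br₂/Br⁻ the anode, E°cell = E°(Cr₂O₇²⁻/Cr³⁺) − E°(Br₂/Br⁻).
So E°(Cr₂O₇²⁻/Cr³⁺) = E°cell + E°(Br₂/Br⁻) = +0.260 + (+1.07) = +1.33 V.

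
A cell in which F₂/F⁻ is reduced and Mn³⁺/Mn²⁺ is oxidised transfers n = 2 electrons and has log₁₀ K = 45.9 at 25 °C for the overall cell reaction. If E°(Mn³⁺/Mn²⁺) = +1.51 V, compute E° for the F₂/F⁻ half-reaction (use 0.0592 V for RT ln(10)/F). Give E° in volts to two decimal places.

E°cell = (0.0592/n)·log K = (0.0592/2)(45.9) = +1.359 V.
Since F₂/F⁻ is the cathode and Mn³⁺/Mn²⁺ the anode, E°cell = E°(F₂/F⁻) − E°(Mn³⁺/Mn²⁺).
So E°(F₂/F⁻) = E°cell + E°(Mn³⁺/Mn²⁺) = +1.359 + (+1.51) = +2.87 V.

+2.87 V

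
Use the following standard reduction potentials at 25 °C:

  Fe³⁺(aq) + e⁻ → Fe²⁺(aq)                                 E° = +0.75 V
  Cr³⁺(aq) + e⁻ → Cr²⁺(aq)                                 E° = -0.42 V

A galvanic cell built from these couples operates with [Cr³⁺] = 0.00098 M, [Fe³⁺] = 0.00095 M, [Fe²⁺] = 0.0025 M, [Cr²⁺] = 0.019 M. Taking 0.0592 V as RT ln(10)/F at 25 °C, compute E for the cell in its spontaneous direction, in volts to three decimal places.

Fe³⁺/Fe²⁺ is the cathode (higher E°), Cr³⁺/Cr²⁺ the anode: E°cell = +0.75 − (-0.42) = +1.17 V, n = 1.
Overall: Fe³⁺(aq) + Cr²⁺(aq) → Fe²⁺(aq) + Cr³⁺(aq)
Q = [Fe²⁺]·[Cr³⁺] / ([Fe³⁺]·[Cr²⁺]); log Q = -0.867.
E = E° − (0.0592/n) log Q = +1.17 − (0.0592/1)(-0.867) = +1.221 V.

+1.221 V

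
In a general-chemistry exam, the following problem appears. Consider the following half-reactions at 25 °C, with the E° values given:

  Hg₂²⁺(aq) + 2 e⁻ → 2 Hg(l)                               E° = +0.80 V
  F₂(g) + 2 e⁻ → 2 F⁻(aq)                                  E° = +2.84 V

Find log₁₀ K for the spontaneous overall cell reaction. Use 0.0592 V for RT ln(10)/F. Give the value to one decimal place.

68.9

Cathode: F₂/F⁻; anode: Hg₂²⁺/Hg. E°cell = +2.04 V, n = 2.
log K = nE°cell / 0.0592 = (2)(+2.04) / 0.0592 = 68.9.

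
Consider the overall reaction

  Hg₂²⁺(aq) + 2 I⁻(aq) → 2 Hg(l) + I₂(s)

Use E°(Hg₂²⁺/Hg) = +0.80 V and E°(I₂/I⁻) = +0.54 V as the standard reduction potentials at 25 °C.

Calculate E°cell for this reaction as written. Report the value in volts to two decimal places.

+0.26 V

The Hg₂²⁺/Hg couple has the higher reduction potential, so it is the cathode; I₂/I⁻ is oxidised at the anode.
E°cell = E°(cathode) − E°(anode) = (+0.80) − (+0.54) = +0.26 V.
Since E°cell > 0, the reaction is spontaneous under standard conditions.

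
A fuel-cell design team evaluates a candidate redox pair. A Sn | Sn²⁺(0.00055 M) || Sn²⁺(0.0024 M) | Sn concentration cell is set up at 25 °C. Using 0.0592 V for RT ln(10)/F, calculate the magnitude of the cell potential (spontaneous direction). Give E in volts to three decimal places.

+0.019 V

For a concentration cell E°cell = 0. The 0.0024 M side is the cathode (reduction is favoured where [Sn²⁺] is higher).
With n = 2, E = −(0.0592/2) log([Sn²⁺]ₐₙ/[Sn²⁺]꜀ₐₜ) = −(0.0592/2) log(0.00055/0.0024) = −(0.0592/2)(-0.640) = +0.019 V.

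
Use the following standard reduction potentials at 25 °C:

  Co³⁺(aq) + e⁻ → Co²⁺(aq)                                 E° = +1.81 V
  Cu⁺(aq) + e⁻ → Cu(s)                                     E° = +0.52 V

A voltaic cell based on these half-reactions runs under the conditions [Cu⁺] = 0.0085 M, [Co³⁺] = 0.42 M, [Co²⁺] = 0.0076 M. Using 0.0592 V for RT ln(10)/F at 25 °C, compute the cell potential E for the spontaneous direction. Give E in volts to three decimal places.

+1.516 V

Co³⁺/Co²⁺ is the cathode (higher E°), Cu⁺/Cu the anode: E°cell = +1.81 − (+0.52) = +1.29 V, n = 1.
Overall: Co³⁺(aq) + Cu(s) → Co²⁺(aq) + Cu⁺(aq)
Q = [Co²⁺]·[Cu⁺] / ([Co³⁺]); log Q = -3.813.
E = E° − (0.0592/n) log Q = +1.29 − (0.0592/1)(-3.813) = +1.516 V.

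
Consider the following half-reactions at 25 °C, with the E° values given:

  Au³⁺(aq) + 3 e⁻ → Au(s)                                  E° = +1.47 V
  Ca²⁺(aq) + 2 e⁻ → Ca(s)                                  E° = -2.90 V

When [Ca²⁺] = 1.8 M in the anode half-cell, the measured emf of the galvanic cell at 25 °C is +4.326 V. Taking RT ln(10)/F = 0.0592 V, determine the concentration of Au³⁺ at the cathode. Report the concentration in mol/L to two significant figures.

Au³⁺/Au is the cathode, Ca²⁺/Ca the anode: E°cell = +4.37 V, n = 6.
Overall reaction: 2 Au³⁺(aq) + 3 Ca(s) → 2 Au(s) + 3 Ca²⁺(aq); Q = [Ca²⁺]^3/[Au³⁺]^2.
From E = E° − (0.0592/n) log Q: log Q = (E° − E)·n/0.0592 = (+4.37 − (+4.326))·6/0.0592 = 4.4595.
So 2·log[Au³⁺] = 3·log(1.8) − log Q = 0.7658 − (4.4595) = -3.6937; log[Au³⁺] = -3.6937 / 2 = -1.8469; [Au³⁺] = 10^(-1.8469) ≈ 0.014 M.

0.014 M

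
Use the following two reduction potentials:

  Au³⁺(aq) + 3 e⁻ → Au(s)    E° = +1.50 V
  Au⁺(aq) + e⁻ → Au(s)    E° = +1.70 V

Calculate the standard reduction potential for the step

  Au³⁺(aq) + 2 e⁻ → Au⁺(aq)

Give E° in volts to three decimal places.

Sequential free energies add, so n₃E°₃ = n₁E°₁ + n₂E°₂.
With n₃ = 3, and the known step contributing 1×(+1.70) V, the unknown satisfies 2·E° = 3×(+1.50) − 1×(+1.70) = +2.800.
E° = +2.800 / 2 = +1.400 V.

+1.400 V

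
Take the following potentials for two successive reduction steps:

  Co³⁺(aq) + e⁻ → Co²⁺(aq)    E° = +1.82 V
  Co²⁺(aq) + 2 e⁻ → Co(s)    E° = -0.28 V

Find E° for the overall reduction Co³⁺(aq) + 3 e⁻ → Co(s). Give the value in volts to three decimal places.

+0.420 V

Adding the free-energy changes (−nFE°) of the two steps gives −n₃FE°₃ = −n₁FE°₁ − n₂FE°₂.
E°₃ = (1×+1.82 + 2×-0.28) / 3 = (+1.260) / 3 = +0.420 V.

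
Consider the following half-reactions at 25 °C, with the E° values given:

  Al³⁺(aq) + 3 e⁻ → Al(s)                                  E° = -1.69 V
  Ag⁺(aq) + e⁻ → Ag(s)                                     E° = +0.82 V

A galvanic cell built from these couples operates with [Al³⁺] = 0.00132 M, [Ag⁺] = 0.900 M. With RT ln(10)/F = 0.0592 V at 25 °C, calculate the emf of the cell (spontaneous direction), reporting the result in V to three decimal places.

Ag⁺/Ag is the cathode (higher E°), Al³⁺/Al the anode: E°cell = +0.82 − (-1.69) = +2.51 V, n = 3.
Overall: 3 Ag⁺(aq) + Al(s) → 3 Ag(s) + Al³⁺(aq)
Q = [Al³⁺] / ([Ag⁺]^3); log Q = -2.742.
E = E° − (0.0592/n) log Q = +2.51 − (0.0592/3)(-2.742) = +2.564 V.

+2.564 V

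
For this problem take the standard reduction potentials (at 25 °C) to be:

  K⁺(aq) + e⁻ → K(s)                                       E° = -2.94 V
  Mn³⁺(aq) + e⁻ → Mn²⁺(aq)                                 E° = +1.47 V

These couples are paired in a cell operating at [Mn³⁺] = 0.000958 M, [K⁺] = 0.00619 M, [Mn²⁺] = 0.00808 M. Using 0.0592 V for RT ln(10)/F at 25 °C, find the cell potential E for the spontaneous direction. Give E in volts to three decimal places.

Mn³⁺/Mn²⁺ is the cathode (higher E°), K⁺/K the anode: E°cell = +1.47 − (-2.94) = +4.41 V, n = 1.
Overall: Mn³⁺(aq) + K(s) → Mn²⁺(aq) + K⁺(aq)
Q = [Mn²⁺]·[K⁺] / ([Mn³⁺]); log Q = -1.282.
E = E° − (0.0592/n) log Q = +4.41 − (0.0592/1)(-1.282) = +4.486 V.

+4.486 V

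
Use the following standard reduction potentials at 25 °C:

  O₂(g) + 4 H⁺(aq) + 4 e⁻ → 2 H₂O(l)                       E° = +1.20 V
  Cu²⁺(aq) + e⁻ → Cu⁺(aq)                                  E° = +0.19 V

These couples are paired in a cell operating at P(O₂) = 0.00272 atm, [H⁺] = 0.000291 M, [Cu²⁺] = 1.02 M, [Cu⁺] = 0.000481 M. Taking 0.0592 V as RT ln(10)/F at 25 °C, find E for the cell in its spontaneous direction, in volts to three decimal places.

O₂/H₂O is the cathode (higher E°), Cu²⁺/Cu⁺ the anode: E°cell = +1.20 − (+0.19) = +1.01 V, n = 4.
Overall: O₂(g) + 4 H⁺(aq) + 4 Cu⁺(aq) → 2 H₂O(l) + 4 Cu²⁺(aq)
Q = [Cu²⁺]^4 / (P(O₂)·[H⁺]^4·[Cu⁺]^4); log Q = 30.016.
E = E° − (0.0592/n) log Q = +1.01 − (0.0592/4)(30.016) = +0.566 V.

+0.566 V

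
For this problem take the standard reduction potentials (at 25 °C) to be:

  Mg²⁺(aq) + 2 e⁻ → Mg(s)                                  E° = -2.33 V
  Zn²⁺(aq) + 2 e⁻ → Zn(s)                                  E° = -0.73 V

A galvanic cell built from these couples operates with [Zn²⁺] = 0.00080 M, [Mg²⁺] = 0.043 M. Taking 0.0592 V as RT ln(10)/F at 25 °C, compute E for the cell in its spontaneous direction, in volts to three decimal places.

+1.549 V

Zn²⁺/Zn is the cathode (higher E°), Mg²⁺/Mg the anode: E°cell = -0.73 − (-2.33) = +1.60 V, n = 2.
Overall: Zn²⁺(aq) + Mg(s) → Zn(s) + Mg²⁺(aq)
Q = [Mg²⁺] / ([Zn²⁺]); log Q = 1.730.
E = E° − (0.0592/n) log Q = +1.60 − (0.0592/2)(1.730) = +1.549 V.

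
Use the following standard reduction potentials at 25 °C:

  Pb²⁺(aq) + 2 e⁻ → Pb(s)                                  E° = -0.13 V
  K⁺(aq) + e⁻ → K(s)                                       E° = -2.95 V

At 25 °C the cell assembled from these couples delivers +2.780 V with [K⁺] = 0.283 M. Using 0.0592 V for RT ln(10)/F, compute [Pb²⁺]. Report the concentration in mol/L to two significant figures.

0.0036 M

Pb²⁺/Pb is the cathode, K⁺/K the anode: E°cell = +2.82 V, n = 2.
Overall reaction: Pb²⁺(aq) + 2 K(s) → Pb(s) + 2 K⁺(aq); Q = [K⁺]^2/[Pb²⁺]^1.
From E = E° − (0.0592/n) log Q: log Q = (E° − E)·n/0.0592 = (+2.82 − (+2.780))·2/0.0592 = 1.3514.
So 1·log[Pb²⁺] = 2·log(0.283) − log Q = -1.0964 − (1.3514) = -2.4478; [Pb²⁺] = 10^(-2.4478) ≈ 0.0036 M.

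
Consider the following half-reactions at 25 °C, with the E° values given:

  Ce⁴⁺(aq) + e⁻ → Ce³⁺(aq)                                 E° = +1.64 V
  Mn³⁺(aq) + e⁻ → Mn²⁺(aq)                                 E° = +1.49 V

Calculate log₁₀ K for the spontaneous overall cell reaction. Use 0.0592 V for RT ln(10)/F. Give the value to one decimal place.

Cathode: Ce⁴⁺/Ce³⁺; anode: Mn³⁺/Mn²⁺. E°cell = +0.15 V, n = 1.
log K = nE°cell / 0.0592 = (1)(+0.15) / 0.0592 = 2.5.

2.5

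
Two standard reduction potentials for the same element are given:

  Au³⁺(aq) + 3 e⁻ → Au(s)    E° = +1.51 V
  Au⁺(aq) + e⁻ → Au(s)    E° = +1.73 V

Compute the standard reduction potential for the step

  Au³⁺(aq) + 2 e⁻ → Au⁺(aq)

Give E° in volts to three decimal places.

Sequential free energies add, so n₃E°₃ = n₁E°₁ + n₂E°₂.
With n₃ = 3, and the known step contributing 1×(+1.73) V, the unknown satisfies 2·E° = 3×(+1.51) − 1×(+1.73) = +2.800.
E° = +2.800 / 2 = +1.400 V.

+1.400 V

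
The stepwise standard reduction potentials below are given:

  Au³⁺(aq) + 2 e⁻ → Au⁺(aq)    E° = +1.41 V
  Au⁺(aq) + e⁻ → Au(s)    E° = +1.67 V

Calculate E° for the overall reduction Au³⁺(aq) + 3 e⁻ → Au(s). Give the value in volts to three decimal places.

+1.497 V

Adding the free-energy changes (−nFE°) of the two steps gives −n₃FE°₃ = −n₁FE°₁ − n₂FE°₂.
E°₃ = (2×+1.41 + 1×+1.67) / 3 = (+4.490) / 3 = +1.497 V.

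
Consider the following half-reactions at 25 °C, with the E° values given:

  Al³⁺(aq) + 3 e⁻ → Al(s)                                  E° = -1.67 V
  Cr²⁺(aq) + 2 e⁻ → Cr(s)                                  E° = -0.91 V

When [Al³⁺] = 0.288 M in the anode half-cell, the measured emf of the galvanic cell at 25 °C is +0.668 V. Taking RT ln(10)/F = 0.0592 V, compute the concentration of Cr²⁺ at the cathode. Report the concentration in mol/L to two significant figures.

Cr²⁺/Cr is the cathode, Al³⁺/Al the anode: E°cell = +0.76 V, n = 6.
Overall reaction: 3 Cr²⁺(aq) + 2 Al(s) → 3 Cr(s) + 2 Al³⁺(aq); Q = [Al³⁺]^2/[Cr²⁺]^3.
From E = E° − (0.0592/n) log Q: log Q = (E° − E)·n/0.0592 = (+0.76 − (+0.668))·6/0.0592 = 9.3243.
So 3·log[Cr²⁺] = 2·log(0.288) − log Q = -1.0812 − (9.3243) = -10.4055; log[Cr²⁺] = -10.4055 / 3 = -3.4685; [Cr²⁺] = 10^(-3.4685) ≈ 0.00034 M.

0.00034 M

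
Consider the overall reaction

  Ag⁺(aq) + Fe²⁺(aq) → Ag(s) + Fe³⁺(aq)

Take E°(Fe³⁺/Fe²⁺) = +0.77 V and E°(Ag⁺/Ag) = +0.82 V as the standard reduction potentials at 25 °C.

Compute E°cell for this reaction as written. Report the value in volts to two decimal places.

+0.05 V

The Ag⁺/Ag couple has the higher reduction potential, so it is the cathode; Fe³⁺/Fe²⁺ is oxidised at the anode.
E°cell = E°(cathode) − E°(anode) = (+0.82) − (+0.77) = +0.05 V.
Since E°cell > 0, the reaction is spontaneous under standard conditions.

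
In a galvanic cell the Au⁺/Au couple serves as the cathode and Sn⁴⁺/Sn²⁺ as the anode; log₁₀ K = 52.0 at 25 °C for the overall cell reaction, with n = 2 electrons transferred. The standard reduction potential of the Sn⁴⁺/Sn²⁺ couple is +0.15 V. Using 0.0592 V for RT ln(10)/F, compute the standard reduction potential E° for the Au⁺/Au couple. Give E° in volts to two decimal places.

E°cell = (0.0592/n)·log K = (0.0592/2)(52.0) = +1.539 V.
Since Au⁺/Au is the cathode and Sn⁴⁺/Sn²⁺ the anode, E°cell = E°(Au⁺/Au) − E°(Sn⁴⁺/Sn²⁺).
So E°(Au⁺/Au) = E°cell + E°(Sn⁴⁺/Sn²⁺) = +1.539 + (+0.15) = +1.69 V.

+1.69 V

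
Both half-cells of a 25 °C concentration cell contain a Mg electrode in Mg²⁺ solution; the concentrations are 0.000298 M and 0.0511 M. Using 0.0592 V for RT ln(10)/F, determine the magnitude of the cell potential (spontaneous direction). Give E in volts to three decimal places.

+0.066 V

For a concentration cell E°cell = 0. The 0.0511 M side is the cathode (reduction is favoured where [Mg²⁺] is higher).
With n = 2, E = −(0.0592/2) log([Mg²⁺]ₐₙ/[Mg²⁺]꜀ₐₜ) = −(0.0592/2) log(0.000298/0.0511) = −(0.0592/2)(-2.234) = +0.066 V.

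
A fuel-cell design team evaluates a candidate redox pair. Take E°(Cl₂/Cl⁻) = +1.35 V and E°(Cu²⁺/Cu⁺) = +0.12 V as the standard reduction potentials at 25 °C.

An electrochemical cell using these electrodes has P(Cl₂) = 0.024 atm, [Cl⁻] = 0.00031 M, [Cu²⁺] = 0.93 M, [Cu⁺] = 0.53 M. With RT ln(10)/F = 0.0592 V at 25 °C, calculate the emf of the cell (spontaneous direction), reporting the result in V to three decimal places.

+1.375 V

Cl₂/Cl⁻ is the cathode (higher E°), Cu²⁺/Cu⁺ the anode: E°cell = +1.35 − (+0.12) = +1.23 V, n = 2.
Overall: Cl₂(g) + 2 Cu⁺(aq) → 2 Cl⁻(aq) + 2 Cu²⁺(aq)
Q = [Cl⁻]^2·[Cu²⁺]^2 / (P(Cl₂)·[Cu⁺]^2); log Q = -4.909.
E = E° − (0.0592/n) log Q = +1.23 − (0.0592/2)(-4.909) = +1.375 V.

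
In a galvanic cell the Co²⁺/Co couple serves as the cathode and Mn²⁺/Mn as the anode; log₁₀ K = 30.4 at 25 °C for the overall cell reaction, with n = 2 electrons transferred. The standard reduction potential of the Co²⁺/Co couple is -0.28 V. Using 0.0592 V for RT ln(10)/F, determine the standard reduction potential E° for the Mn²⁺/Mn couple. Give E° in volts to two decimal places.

-1.18 V

E°cell = (0.0592/n)·log K = (0.0592/2)(30.4) = +0.900 V.
Since Co²⁺/Co is the cathode and Mn²⁺/Mn the anode, E°cell = E°(Co²⁺/Co) − E°(Mn²⁺/Mn).
So E°(Mn²⁺/Mn) = E°(Co²⁺/Co) − E°cell = (-0.28) − (+0.900) = -1.18 V.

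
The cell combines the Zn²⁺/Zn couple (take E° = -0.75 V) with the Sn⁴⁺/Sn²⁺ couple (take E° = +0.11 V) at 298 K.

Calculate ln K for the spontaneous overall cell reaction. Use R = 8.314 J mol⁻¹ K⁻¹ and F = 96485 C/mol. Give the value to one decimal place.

Cathode: Sn⁴⁺/Sn²⁺; anode: Zn²⁺/Zn. E°cell = (+0.11) − (-0.75) = +0.86 V, with n = 2.
ΔG° = −nFE° = −RT ln K, so ln K = nFE°/(RT) = (2)(96485)(+0.86) / ((8.314)(298)) = 66.983.

67.0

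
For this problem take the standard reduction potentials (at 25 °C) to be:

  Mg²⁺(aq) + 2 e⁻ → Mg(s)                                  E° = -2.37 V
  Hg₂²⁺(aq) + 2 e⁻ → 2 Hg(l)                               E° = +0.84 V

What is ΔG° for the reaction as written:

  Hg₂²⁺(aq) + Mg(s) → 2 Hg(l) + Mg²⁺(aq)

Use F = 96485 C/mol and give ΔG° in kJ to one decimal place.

-619.4 kJ

As written, Hg₂²⁺/Hg is reduced (cathode) and Mg²⁺/Mg is oxidised (anode), so E°cell = (+0.84) − (-2.37) = +3.21 V.
Balancing electrons gives n = 2.
ΔG° = −nFE° = −(2)(96485)(+3.21) = -619,434 J = -619.4 kJ.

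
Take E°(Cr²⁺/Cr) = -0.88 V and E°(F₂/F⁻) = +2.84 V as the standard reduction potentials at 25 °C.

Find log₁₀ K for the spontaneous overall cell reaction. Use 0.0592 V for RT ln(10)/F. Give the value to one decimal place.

Cathode: F₂/F⁻; anode: Cr²⁺/Cr. E°cell = +3.72 V, n = 2.
log K = nE°cell / 0.0592 = (2)(+3.72) / 0.0592 = 125.7.

125.7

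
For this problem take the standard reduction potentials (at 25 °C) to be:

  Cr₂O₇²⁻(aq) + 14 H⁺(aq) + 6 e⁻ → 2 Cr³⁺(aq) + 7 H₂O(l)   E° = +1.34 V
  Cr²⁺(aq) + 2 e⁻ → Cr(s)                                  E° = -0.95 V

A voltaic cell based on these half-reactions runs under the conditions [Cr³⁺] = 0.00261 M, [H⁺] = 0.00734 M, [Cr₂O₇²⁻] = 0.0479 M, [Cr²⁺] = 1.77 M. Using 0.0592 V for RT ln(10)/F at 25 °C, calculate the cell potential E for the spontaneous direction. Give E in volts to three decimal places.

+2.026 V

Cr₂O₇²⁻/Cr³⁺ is the cathode (higher E°), Cr²⁺/Cr the anode: E°cell = +1.34 − (-0.95) = +2.29 V, n = 6.
Overall: Cr₂O₇²⁻(aq) + 14 H⁺(aq) + 3 Cr(s) → 2 Cr³⁺(aq) + 7 H₂O(l) + 3 Cr²⁺(aq)
Q = [Cr³⁺]^2·[Cr²⁺]^3 / ([Cr₂O₇²⁻]·[H⁺]^14); log Q = 26.777.
E = E° − (0.0592/n) log Q = +2.29 − (0.0592/6)(26.777) = +2.026 V.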